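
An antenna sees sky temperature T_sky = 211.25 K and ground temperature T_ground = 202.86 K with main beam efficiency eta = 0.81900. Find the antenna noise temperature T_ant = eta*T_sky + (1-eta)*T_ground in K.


T_ant = 0.81900 * 211.25 + (1 - 0.81900) * 202.86 = 209.7 K

209.7 K


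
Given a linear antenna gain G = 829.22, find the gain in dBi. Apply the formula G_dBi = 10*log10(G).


G_dBi = 10 * log10(829.22) = 29.19 dBi

29.19 dBi


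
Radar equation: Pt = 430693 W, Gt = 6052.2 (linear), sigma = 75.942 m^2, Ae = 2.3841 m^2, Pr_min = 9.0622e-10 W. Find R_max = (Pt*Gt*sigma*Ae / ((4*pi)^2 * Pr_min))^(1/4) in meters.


R^4 = 430693*6052.2*75.942*2.3841 / ((4*pi)^2 * 9.0622e-10) = 3.297875e+18
R_max = 3.297875e+18^0.25 = 42615 m

42615 m


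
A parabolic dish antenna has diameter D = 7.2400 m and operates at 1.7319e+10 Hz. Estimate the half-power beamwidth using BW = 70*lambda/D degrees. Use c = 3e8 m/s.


lambda = c / f = 3.0000e+08 / 1.7319e+10 = 0.01732202 m
BW = 70 * 0.01732202 / 7.2400 = 0.1675 deg

0.1675 deg


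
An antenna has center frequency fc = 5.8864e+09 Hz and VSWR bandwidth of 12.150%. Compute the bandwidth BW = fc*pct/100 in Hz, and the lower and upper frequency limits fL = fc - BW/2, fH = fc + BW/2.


BW = 5.8864e+09 * 12.150/100 = 7.151976e+08 Hz
fL = 5.8864e+09 - 7.151976e+08/2 = 5.529e+09 Hz
fH = 5.8864e+09 + 7.151976e+08/2 = 6.244e+09 Hz

BW=7.152e+08 Hz, fL=5.529e+09 Hz, fH=6.244e+09 Hz


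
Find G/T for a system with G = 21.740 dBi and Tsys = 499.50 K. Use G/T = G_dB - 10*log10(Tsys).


G/T = 21.740 - 10*log10(499.50) = 21.740 - 26.98535 = -5.245 dB/K

-5.245 dB/K


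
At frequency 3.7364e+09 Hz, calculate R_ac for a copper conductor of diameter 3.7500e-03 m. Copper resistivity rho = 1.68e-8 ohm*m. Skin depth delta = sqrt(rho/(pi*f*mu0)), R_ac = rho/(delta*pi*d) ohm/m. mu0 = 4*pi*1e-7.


delta = sqrt(1.68e-8 / (pi * 3.7364e+09 * 4*pi*1e-7)) = 1.067206e-06 m
R_ac = 1.68e-8 / (1.067206e-06 * pi * 3.7500e-03) = 1.336 ohm/m

1.336 ohm/m


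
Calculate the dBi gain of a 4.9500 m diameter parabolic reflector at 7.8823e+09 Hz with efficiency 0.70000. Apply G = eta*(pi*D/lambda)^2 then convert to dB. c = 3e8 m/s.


lambda = c / f = 3.0000e+08 / 7.8823e+09 = 0.03805996 m
G_linear = 0.70000 * (pi * 4.9500 / 0.03805996)^2 = 116861.5
G_dBi = 10 * log10(116861.5) = 50.68 dBi

50.68 dBi


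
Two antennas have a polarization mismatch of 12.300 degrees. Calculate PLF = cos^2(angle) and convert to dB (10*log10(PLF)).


PLF_linear = cos^2(12.300 deg) = 0.9546181
PLF_dB = 10 * log10(0.9546181) = -0.2017 dB

-0.2017 dB


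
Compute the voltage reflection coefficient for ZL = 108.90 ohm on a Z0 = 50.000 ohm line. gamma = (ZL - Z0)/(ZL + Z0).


gamma = (108.90 - 50.000) / (108.90 + 50.000) = 0.3707

0.3707


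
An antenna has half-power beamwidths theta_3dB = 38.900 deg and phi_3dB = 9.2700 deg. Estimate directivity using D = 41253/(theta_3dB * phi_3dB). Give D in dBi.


D_linear = 41253 / (38.900 * 9.2700) = 114.4000
D_dBi = 10 * log10(114.4000) = 20.58 dBi

20.58 dBi


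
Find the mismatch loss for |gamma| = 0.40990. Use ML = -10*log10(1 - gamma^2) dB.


ML = -10 * log10(1 - 0.40990^2) = -10 * log10(0.83198199) = 0.7989 dB

0.7989 dB


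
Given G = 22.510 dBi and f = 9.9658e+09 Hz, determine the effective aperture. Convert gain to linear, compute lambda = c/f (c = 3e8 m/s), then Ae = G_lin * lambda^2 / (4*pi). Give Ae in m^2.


lambda = c / f = 3.0000e+08 / 9.9658e+09 = 0.03010295 m
G_linear = 10^(22.510/10) = 178.2379
Ae = G_linear * lambda^2 / (4*pi) = 178.2379 * 0.03010295^2 / (4*pi) = 0.01285 m^2

0.01285 m^2


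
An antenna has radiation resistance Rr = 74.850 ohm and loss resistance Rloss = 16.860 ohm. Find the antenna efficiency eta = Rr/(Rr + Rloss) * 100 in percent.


eta = 74.850 / (74.850 + 16.860) * 100 = 81.62%

81.62%


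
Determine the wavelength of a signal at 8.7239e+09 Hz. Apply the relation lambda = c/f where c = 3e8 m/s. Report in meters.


lambda = c / f = 3.0000e+08 / 8.7239e+09 = 0.03439 m

0.03439 m


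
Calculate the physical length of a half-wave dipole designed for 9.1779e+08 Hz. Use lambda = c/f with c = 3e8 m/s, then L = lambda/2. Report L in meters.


lambda = c / f = 3.0000e+08 / 9.1779e+08 = 0.3268722 m
L = lambda / 2 = 0.3268722 / 2 = 0.1634 m

0.1634 m


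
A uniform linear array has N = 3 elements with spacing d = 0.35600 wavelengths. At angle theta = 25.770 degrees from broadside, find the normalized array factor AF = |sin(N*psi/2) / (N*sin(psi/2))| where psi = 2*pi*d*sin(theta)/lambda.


psi = 2*pi*0.35600*sin(25.770 deg) = 0.9724764 rad
AF = |sin(3*0.9724764/2) / (3*sin(0.9724764/2))| = 0.7088

0.7088


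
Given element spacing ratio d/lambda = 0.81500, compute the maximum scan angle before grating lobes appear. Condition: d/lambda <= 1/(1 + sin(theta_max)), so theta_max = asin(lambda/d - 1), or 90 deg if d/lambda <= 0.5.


lambda/d - 1 = 1/0.81500 - 1 = 0.2269939
theta_max = asin(0.2269939) = 13.12 deg

13.12 deg


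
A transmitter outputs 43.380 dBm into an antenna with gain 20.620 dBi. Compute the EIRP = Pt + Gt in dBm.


EIRP = Pt + Gt = 43.380 + 20.620 = 64.00 dBm

64.00 dBm


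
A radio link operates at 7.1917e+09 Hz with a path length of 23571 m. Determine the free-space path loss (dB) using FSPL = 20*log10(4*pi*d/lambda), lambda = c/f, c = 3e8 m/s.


lambda = c / f = 3.0000e+08 / 7.1917e+09 = 0.04171475 m
FSPL = 20 * log10(4*pi*23571/0.04171475) = 137.0 dB

137.0 dB


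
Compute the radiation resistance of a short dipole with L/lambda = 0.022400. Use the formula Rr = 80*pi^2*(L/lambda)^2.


Rr = 80 * pi^2 * (0.022400)^2 = 80 * 9.869604 * 5.017600e-04 = 0.3962 ohm

0.3962 ohm


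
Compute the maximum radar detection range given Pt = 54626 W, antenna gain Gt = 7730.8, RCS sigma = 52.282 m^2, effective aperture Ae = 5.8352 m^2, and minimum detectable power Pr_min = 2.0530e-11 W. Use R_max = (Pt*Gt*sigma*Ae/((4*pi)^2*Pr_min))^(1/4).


R^4 = 54626*7730.8*52.282*5.8352 / ((4*pi)^2 * 2.0530e-11) = 3.973956e+19
R_max = 3.973956e+19^0.25 = 79397 m

79397 m


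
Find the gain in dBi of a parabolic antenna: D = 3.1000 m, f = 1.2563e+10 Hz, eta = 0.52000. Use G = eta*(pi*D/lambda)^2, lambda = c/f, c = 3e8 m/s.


lambda = c / f = 3.0000e+08 / 1.2563e+10 = 0.02387965 m
G_linear = 0.52000 * (pi * 3.1000 / 0.02387965)^2 = 86490.93
G_dBi = 10 * log10(86490.93) = 49.37 dBi

49.37 dBi


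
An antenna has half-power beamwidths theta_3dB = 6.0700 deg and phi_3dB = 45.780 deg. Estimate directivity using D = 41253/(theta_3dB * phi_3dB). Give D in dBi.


D_linear = 41253 / (6.0700 * 45.780) = 148.4537
D_dBi = 10 * log10(148.4537) = 21.72 dBi

21.72 dBi


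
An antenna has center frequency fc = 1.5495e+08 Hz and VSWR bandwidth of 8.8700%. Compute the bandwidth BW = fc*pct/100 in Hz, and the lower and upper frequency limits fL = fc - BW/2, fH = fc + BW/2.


BW = 1.5495e+08 * 8.8700/100 = 1.374406e+07 Hz
fL = 1.5495e+08 - 1.374406e+07/2 = 1.481e+08 Hz
fH = 1.5495e+08 + 1.374406e+07/2 = 1.618e+08 Hz

BW=1.374e+07 Hz, fL=1.481e+08 Hz, fH=1.618e+08 Hz


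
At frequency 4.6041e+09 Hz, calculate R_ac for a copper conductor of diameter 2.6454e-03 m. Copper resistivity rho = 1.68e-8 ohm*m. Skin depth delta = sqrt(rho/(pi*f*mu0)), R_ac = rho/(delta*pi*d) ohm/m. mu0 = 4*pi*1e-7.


delta = sqrt(1.68e-8 / (pi * 4.6041e+09 * 4*pi*1e-7)) = 9.613962e-07 m
R_ac = 1.68e-8 / (9.613962e-07 * pi * 2.6454e-03) = 2.103 ohm/m

2.103 ohm/m


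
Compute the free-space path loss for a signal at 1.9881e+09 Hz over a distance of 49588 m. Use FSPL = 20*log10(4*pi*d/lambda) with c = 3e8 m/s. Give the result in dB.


lambda = c / f = 3.0000e+08 / 1.9881e+09 = 0.1508978 m
FSPL = 20 * log10(4*pi*49588/0.1508978) = 132.3 dB

132.3 dB


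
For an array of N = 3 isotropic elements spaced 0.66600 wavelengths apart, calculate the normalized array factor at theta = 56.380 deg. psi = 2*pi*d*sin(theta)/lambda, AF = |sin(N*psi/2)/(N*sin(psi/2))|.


psi = 2*pi*0.66600*sin(56.380 deg) = 3.484635 rad
AF = |sin(3*3.484635/2) / (3*sin(3.484635/2))| = 0.2945

0.2945


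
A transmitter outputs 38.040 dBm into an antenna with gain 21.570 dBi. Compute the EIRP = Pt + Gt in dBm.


EIRP = Pt + Gt = 38.040 + 21.570 = 59.61 dBm

59.61 dBm


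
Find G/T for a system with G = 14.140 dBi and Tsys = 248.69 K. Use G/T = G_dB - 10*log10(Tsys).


G/T = 14.140 - 10*log10(248.69) = 14.140 - 23.95658 = -9.817 dB/K

-9.817 dB/K


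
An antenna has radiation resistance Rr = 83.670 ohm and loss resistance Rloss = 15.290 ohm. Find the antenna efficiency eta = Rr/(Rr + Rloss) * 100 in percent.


eta = 83.670 / (83.670 + 15.290) * 100 = 84.55%

84.55%


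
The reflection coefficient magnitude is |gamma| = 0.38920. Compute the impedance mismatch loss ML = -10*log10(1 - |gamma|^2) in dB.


ML = -10 * log10(1 - 0.38920^2) = -10 * log10(0.84852336) = 0.7134 dB

0.7134 dB


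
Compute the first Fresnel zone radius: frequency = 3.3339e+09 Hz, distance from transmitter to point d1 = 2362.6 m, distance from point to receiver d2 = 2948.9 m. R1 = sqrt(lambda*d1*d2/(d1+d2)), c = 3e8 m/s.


lambda = c / f = 3.0000e+08 / 3.3339e+09 = 0.08998470 m
R1 = sqrt(0.08998470 * 2362.6 * 2948.9 / (2362.6 + 2948.9)) = 10.86 m

10.86 m


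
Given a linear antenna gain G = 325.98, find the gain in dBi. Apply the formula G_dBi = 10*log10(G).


G_dBi = 10 * log10(325.98) = 25.13 dBi

25.13 dBi


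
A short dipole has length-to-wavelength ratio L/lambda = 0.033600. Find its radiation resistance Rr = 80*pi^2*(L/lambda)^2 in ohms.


Rr = 80 * pi^2 * (0.033600)^2 = 80 * 9.869604 * 1.128960e-03 = 0.8914 ohm

0.8914 ohm


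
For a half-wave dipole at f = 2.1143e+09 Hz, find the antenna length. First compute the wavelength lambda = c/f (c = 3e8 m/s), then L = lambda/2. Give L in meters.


lambda = c / f = 3.0000e+08 / 2.1143e+09 = 0.1418909 m
L = lambda / 2 = 0.1418909 / 2 = 0.07095 m

0.07095 m


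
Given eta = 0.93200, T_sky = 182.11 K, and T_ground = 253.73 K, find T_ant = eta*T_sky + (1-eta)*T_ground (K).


T_ant = 0.93200 * 182.11 + (1 - 0.93200) * 253.73 = 187.0 K

187.0 K


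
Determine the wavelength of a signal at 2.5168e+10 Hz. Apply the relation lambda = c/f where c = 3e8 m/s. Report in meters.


lambda = c / f = 3.0000e+08 / 2.5168e+10 = 0.01192 m

0.01192 m


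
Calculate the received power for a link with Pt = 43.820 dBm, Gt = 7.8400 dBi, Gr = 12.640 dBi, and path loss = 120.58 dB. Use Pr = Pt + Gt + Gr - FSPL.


Pr = 43.820 + 7.8400 + 12.640 - 120.58 = -56.28 dBm

-56.28 dBm


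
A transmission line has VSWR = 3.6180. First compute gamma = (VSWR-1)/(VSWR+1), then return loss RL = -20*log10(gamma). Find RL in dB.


gamma = (3.6180 - 1) / (3.6180 + 1) = 0.5669121
RL = -20 * log10(0.5669121) = 4.930 dB

4.930 dB


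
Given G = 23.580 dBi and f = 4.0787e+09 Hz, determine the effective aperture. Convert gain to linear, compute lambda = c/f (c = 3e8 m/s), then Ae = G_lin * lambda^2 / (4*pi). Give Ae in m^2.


lambda = c / f = 3.0000e+08 / 4.0787e+09 = 0.07355285 m
G_linear = 10^(23.580/10) = 228.0342
Ae = G_linear * lambda^2 / (4*pi) = 228.0342 * 0.07355285^2 / (4*pi) = 0.09817 m^2

0.09817 m^2


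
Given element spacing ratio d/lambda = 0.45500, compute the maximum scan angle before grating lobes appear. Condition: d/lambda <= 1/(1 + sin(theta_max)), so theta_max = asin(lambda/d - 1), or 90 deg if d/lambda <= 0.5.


lambda/d - 1 = 1/0.45500 - 1 = 1.197802 >= 1
d/lambda <= 0.5, so the array can scan to endfire without grating lobes: theta_max = 90 deg

90 deg


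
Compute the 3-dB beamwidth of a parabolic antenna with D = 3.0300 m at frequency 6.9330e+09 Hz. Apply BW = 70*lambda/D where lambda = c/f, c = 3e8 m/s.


lambda = c / f = 3.0000e+08 / 6.9330e+09 = 0.04327131 m
BW = 70 * 0.04327131 / 3.0300 = 0.9997 deg

0.9997 deg


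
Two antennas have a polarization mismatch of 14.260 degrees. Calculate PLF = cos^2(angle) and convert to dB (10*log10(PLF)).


PLF_linear = cos^2(14.260 deg) = 0.9393252
PLF_dB = 10 * log10(0.9393252) = -0.2718 dB

-0.2718 dB


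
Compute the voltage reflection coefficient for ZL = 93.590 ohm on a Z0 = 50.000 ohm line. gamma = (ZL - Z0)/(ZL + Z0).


gamma = (93.590 - 50.000) / (93.590 + 50.000) = 0.3036

0.3036


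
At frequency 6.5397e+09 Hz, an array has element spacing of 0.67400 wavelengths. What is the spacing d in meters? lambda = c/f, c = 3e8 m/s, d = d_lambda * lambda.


lambda = c / f = 3.0000e+08 / 6.5397e+09 = 0.04587366 m
d = 0.67400 * 0.04587366 = 0.03092 m

0.03092 m


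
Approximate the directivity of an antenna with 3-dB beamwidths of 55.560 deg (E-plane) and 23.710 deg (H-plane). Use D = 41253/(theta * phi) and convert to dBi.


D_linear = 41253 / (55.560 * 23.710) = 31.31567
D_dBi = 10 * log10(31.31567) = 14.96 dBi

14.96 dBi


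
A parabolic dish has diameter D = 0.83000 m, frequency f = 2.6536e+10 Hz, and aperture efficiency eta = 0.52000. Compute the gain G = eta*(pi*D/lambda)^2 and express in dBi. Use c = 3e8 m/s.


lambda = c / f = 3.0000e+08 / 2.6536e+10 = 0.01130540 m
G_linear = 0.52000 * (pi * 0.83000 / 0.01130540)^2 = 27662.24
G_dBi = 10 * log10(27662.24) = 44.42 dBi

44.42 dBi


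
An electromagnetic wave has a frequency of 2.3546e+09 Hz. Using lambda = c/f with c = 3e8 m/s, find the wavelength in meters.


lambda = c / f = 3.0000e+08 / 2.3546e+09 = 0.1274 m

0.1274 m


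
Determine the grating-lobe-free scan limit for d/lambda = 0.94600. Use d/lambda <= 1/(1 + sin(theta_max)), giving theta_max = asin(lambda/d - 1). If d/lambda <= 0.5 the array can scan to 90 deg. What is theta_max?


lambda/d - 1 = 1/0.94600 - 1 = 0.05708245
theta_max = asin(0.05708245) = 3.272 deg

3.272 deg


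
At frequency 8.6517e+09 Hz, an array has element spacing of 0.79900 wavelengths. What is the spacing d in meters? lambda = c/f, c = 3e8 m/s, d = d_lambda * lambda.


lambda = c / f = 3.0000e+08 / 8.6517e+09 = 0.03467527 m
d = 0.79900 * 0.03467527 = 0.02771 m

0.02771 m


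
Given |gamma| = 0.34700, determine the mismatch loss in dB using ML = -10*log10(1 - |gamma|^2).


ML = -10 * log10(1 - 0.34700^2) = -10 * log10(0.879591) = 0.5572 dB

0.5572 dB


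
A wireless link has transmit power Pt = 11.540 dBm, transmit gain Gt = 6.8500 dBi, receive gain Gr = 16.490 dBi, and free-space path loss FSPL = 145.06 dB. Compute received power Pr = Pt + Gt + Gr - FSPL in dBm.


Pr = 11.540 + 6.8500 + 16.490 - 145.06 = -110.18 dBm

-110.18 dBm


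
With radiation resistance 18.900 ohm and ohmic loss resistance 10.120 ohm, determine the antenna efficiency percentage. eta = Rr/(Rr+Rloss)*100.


eta = 18.900 / (18.900 + 10.120) * 100 = 65.13%

65.13%


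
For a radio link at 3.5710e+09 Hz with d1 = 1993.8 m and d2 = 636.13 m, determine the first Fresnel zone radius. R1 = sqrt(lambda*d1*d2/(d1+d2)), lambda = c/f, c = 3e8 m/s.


lambda = c / f = 3.0000e+08 / 3.5710e+09 = 0.08401008 m
R1 = sqrt(0.08401008 * 1993.8 * 636.13 / (1993.8 + 636.13)) = 6.365 m

6.365 m


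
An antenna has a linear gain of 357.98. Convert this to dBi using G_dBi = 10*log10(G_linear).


G_dBi = 10 * log10(357.98) = 25.54 dBi

25.54 dBi


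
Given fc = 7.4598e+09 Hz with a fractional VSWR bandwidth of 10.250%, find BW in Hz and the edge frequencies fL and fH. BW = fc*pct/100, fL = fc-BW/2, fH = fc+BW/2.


BW = 7.4598e+09 * 10.250/100 = 7.646295e+08 Hz
fL = 7.4598e+09 - 7.646295e+08/2 = 7.077e+09 Hz
fH = 7.4598e+09 + 7.646295e+08/2 = 7.842e+09 Hz

BW=7.646e+08 Hz, fL=7.077e+09 Hz, fH=7.842e+09 Hz


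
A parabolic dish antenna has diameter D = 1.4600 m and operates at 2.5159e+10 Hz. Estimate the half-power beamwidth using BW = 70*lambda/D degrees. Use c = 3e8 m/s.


lambda = c / f = 3.0000e+08 / 2.5159e+10 = 0.01192416 m
BW = 70 * 0.01192416 / 1.4600 = 0.5717 deg

0.5717 deg


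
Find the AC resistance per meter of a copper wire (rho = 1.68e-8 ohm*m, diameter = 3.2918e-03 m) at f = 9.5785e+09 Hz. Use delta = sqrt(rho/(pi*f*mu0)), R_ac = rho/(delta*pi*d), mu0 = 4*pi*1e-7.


delta = sqrt(1.68e-8 / (pi * 9.5785e+09 * 4*pi*1e-7)) = 6.665397e-07 m
R_ac = 1.68e-8 / (6.665397e-07 * pi * 3.2918e-03) = 2.437 ohm/m

2.437 ohm/m


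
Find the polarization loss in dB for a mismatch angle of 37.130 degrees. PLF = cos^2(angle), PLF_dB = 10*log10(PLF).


PLF_linear = cos^2(37.130 deg) = 0.6356362
PLF_dB = 10 * log10(0.6356362) = -1.968 dB

-1.968 dB


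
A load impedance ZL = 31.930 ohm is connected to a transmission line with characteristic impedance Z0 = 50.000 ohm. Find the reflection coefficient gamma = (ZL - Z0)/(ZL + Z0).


gamma = (31.930 - 50.000) / (31.930 + 50.000) = -0.2206

-0.2206


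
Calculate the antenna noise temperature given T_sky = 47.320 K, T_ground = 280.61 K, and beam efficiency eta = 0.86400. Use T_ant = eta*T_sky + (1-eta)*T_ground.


T_ant = 0.86400 * 47.320 + (1 - 0.86400) * 280.61 = 79.05 K

79.05 K


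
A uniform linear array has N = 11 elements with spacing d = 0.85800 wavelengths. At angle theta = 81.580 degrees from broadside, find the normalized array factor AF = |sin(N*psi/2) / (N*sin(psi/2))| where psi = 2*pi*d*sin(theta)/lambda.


psi = 2*pi*0.85800*sin(81.580 deg) = 5.332865 rad
AF = |sin(11*5.332865/2) / (11*sin(5.332865/2))| = 0.1730

0.1730


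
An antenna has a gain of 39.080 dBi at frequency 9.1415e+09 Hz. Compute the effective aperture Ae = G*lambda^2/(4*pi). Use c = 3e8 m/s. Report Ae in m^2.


lambda = c / f = 3.0000e+08 / 9.1415e+09 = 0.03281737 m
G_linear = 10^(39.080/10) = 8090.959
Ae = G_linear * lambda^2 / (4*pi) = 8090.959 * 0.03281737^2 / (4*pi) = 0.6934 m^2

0.6934 m^2


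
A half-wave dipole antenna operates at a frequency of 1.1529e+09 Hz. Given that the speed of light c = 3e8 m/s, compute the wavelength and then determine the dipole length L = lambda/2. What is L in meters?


lambda = c / f = 3.0000e+08 / 1.1529e+09 = 0.2602134 m
L = lambda / 2 = 0.2602134 / 2 = 0.1301 m

0.1301 m


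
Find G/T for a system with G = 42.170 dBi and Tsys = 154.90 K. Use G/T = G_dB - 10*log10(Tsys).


G/T = 42.170 - 10*log10(154.90) = 42.170 - 21.90051 = 20.27 dB/K

20.27 dB/K


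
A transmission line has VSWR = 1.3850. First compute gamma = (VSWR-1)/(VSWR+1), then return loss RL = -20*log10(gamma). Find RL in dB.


gamma = (1.3850 - 1) / (1.3850 + 1) = 0.1614256
RL = -20 * log10(0.1614256) = 15.84 dB

15.84 dB


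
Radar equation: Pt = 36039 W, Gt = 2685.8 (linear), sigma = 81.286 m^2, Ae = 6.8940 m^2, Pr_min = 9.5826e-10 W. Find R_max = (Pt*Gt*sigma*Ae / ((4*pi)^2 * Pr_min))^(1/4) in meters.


R^4 = 36039*2685.8*81.286*6.8940 / ((4*pi)^2 * 9.5826e-10) = 3.584515e+17
R_max = 3.584515e+17^0.25 = 24469 m

24469 m


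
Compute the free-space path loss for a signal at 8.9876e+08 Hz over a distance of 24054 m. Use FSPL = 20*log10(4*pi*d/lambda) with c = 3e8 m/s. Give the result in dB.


lambda = c / f = 3.0000e+08 / 8.9876e+08 = 0.3337932 m
FSPL = 20 * log10(4*pi*24054/0.3337932) = 119.1 dB

119.1 dB


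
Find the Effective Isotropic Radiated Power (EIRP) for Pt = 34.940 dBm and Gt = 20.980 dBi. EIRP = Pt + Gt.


EIRP = Pt + Gt = 34.940 + 20.980 = 55.92 dBm

55.92 dBm


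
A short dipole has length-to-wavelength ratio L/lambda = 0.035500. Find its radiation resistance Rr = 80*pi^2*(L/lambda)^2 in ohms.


Rr = 80 * pi^2 * (0.035500)^2 = 80 * 9.869604 * 1.260250e-03 = 0.9951 ohm

0.9951 ohm


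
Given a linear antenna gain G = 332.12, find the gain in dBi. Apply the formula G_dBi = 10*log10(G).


G_dBi = 10 * log10(332.12) = 25.21 dBi

25.21 dBi


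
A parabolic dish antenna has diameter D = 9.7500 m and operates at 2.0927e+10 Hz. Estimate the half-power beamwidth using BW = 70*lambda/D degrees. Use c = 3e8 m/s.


lambda = c / f = 3.0000e+08 / 2.0927e+10 = 0.01433555 m
BW = 70 * 0.01433555 / 9.7500 = 0.1029 deg

0.1029 deg


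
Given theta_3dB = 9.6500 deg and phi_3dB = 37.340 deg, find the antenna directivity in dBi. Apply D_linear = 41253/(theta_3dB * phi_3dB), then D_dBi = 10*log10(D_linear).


D_linear = 41253 / (9.6500 * 37.340) = 114.4864
D_dBi = 10 * log10(114.4864) = 20.59 dBi

20.59 dBi


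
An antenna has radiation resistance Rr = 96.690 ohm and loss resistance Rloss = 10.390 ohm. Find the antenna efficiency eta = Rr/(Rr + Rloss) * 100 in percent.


eta = 96.690 / (96.690 + 10.390) * 100 = 90.30%

90.30%


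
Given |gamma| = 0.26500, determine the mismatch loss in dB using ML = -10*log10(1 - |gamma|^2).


ML = -10 * log10(1 - 0.26500^2) = -10 * log10(0.929775) = 0.3162 dB

0.3162 dB


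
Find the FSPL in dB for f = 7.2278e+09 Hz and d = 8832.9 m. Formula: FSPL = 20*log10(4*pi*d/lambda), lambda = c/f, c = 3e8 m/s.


lambda = c / f = 3.0000e+08 / 7.2278e+09 = 0.04150641 m
FSPL = 20 * log10(4*pi*8832.9/0.04150641) = 128.5 dB

128.5 dB


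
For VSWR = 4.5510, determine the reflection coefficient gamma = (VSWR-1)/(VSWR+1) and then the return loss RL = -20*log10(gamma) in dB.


gamma = (4.5510 - 1) / (4.5510 + 1) = 0.6397046
RL = -20 * log10(0.6397046) = 3.880 dB

3.880 dB


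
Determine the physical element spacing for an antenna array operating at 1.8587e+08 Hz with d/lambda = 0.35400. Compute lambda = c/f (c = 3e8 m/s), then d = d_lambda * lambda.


lambda = c / f = 3.0000e+08 / 1.8587e+08 = 1.614031 m
d = 0.35400 * 1.614031 = 0.5714 m

0.5714 m


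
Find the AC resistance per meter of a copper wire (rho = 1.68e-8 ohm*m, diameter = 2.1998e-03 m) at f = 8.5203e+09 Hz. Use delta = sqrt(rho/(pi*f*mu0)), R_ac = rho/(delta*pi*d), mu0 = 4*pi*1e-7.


delta = sqrt(1.68e-8 / (pi * 8.5203e+09 * 4*pi*1e-7)) = 7.067199e-07 m
R_ac = 1.68e-8 / (7.067199e-07 * pi * 2.1998e-03) = 3.440 ohm/m

3.440 ohm/m


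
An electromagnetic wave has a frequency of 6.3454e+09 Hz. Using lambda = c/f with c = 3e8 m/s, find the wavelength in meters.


lambda = c / f = 3.0000e+08 / 6.3454e+09 = 0.04728 m

0.04728 m


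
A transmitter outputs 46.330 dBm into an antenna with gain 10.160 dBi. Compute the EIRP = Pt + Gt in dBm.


EIRP = Pt + Gt = 46.330 + 10.160 = 56.49 dBm

56.49 dBm


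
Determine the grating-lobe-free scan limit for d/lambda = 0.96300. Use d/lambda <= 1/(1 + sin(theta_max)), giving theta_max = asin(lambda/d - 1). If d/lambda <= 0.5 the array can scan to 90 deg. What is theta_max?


lambda/d - 1 = 1/0.96300 - 1 = 0.03842160
theta_max = asin(0.03842160) = 2.202 deg

2.202 deg


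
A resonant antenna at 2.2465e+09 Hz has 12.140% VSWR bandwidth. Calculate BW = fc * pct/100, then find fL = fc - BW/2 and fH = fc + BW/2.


BW = 2.2465e+09 * 12.140/100 = 2.727251e+08 Hz
fL = 2.2465e+09 - 2.727251e+08/2 = 2.110e+09 Hz
fH = 2.2465e+09 + 2.727251e+08/2 = 2.383e+09 Hz

BW=2.727e+08 Hz, fL=2.110e+09 Hz, fH=2.383e+09 Hz


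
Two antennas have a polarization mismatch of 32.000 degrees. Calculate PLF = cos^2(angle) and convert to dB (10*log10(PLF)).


PLF_linear = cos^2(32.000 deg) = 0.7191856
PLF_dB = 10 * log10(0.7191856) = -1.432 dB

-1.432 dB


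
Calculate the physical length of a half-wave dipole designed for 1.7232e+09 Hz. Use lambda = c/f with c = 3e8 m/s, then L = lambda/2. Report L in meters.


lambda = c / f = 3.0000e+08 / 1.7232e+09 = 0.1740947 m
L = lambda / 2 = 0.1740947 / 2 = 0.08705 m

0.08705 m


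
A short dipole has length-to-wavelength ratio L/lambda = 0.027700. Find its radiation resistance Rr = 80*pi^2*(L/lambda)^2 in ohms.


Rr = 80 * pi^2 * (0.027700)^2 = 80 * 9.869604 * 7.672900e-04 = 0.6058 ohm

0.6058 ohm


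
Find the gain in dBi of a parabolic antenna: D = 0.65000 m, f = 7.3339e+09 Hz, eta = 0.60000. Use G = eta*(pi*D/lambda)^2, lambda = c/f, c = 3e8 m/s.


lambda = c / f = 3.0000e+08 / 7.3339e+09 = 0.04090593 m
G_linear = 0.60000 * (pi * 0.65000 / 0.04090593)^2 = 1495.220
G_dBi = 10 * log10(1495.220) = 31.75 dBi

31.75 dBi


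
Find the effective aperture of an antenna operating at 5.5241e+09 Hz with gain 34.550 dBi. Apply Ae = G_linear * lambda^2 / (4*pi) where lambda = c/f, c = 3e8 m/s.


lambda = c / f = 3.0000e+08 / 5.5241e+09 = 0.05430749 m
G_linear = 10^(34.550/10) = 2851.018
Ae = G_linear * lambda^2 / (4*pi) = 2851.018 * 0.05430749^2 / (4*pi) = 0.6691 m^2

0.6691 m^2


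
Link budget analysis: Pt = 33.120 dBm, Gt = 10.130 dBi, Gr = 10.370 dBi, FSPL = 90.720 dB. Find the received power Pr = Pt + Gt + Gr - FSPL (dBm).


Pr = 33.120 + 10.130 + 10.370 - 90.720 = -37.10 dBm

-37.10 dBm


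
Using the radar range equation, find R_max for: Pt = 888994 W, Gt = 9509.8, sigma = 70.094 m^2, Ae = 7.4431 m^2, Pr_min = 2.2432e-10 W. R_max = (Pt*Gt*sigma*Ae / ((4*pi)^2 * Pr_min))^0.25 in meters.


R^4 = 888994*9509.8*70.094*7.4431 / ((4*pi)^2 * 2.2432e-10) = 1.245137e+20
R_max = 1.245137e+20^0.25 = 105634 m

105634 m


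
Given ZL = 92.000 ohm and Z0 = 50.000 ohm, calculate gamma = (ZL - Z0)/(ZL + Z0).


gamma = (92.000 - 50.000) / (92.000 + 50.000) = 0.2958

0.2958


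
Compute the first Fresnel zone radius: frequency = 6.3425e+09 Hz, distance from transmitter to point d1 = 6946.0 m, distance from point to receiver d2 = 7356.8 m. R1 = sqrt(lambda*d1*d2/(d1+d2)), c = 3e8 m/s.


lambda = c / f = 3.0000e+08 / 6.3425e+09 = 0.04729996 m
R1 = sqrt(0.04729996 * 6946.0 * 7356.8 / (6946.0 + 7356.8)) = 13.00 m

13.00 m


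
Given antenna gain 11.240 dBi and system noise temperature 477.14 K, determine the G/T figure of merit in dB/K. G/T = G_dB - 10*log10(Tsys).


G/T = 11.240 - 10*log10(477.14) = 11.240 - 26.78646 = -15.55 dB/K

-15.55 dB/K


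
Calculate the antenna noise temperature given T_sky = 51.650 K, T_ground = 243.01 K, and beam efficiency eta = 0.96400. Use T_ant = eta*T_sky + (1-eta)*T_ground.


T_ant = 0.96400 * 51.650 + (1 - 0.96400) * 243.01 = 58.54 K

58.54 K


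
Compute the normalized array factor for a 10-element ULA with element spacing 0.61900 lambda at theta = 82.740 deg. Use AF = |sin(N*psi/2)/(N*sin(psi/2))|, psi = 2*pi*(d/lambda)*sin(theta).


psi = 2*pi*0.61900*sin(82.740 deg) = 3.858111 rad
AF = |sin(10*3.858111/2) / (10*sin(3.858111/2))| = 0.04558

0.04558


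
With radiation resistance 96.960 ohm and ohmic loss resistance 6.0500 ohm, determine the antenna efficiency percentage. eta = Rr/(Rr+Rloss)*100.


eta = 96.960 / (96.960 + 6.0500) * 100 = 94.13%

94.13%


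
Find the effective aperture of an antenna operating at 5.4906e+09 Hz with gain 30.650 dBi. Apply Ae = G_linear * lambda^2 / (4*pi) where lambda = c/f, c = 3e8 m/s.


lambda = c / f = 3.0000e+08 / 5.4906e+09 = 0.05463884 m
G_linear = 10^(30.650/10) = 1161.449
Ae = G_linear * lambda^2 / (4*pi) = 1161.449 * 0.05463884^2 / (4*pi) = 0.2759 m^2

0.2759 m^2


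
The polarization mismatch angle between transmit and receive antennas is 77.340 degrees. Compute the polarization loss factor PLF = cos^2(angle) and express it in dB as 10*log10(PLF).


PLF_linear = cos^2(77.340 deg) = 0.04803334
PLF_dB = 10 * log10(0.04803334) = -13.18 dB

-13.18 dB


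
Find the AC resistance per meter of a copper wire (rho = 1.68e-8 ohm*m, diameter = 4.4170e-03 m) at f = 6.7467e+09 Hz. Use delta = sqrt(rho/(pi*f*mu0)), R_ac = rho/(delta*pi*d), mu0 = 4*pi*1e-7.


delta = sqrt(1.68e-8 / (pi * 6.7467e+09 * 4*pi*1e-7)) = 7.941985e-07 m
R_ac = 1.68e-8 / (7.941985e-07 * pi * 4.4170e-03) = 1.524 ohm/m

1.524 ohm/m


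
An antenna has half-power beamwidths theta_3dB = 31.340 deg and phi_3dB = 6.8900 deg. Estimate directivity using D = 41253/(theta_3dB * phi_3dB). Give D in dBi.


D_linear = 41253 / (31.340 * 6.8900) = 191.0457
D_dBi = 10 * log10(191.0457) = 22.81 dBi

22.81 dBi


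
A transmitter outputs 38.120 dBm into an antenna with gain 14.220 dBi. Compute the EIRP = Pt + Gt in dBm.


EIRP = Pt + Gt = 38.120 + 14.220 = 52.34 dBm

52.34 dBm


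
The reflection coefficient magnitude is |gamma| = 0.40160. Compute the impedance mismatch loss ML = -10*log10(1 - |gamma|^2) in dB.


ML = -10 * log10(1 - 0.40160^2) = -10 * log10(0.83871744) = 0.7638 dB

0.7638 dB


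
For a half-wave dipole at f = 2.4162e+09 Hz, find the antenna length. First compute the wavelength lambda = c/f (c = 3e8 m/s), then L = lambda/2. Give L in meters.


lambda = c / f = 3.0000e+08 / 2.4162e+09 = 0.1241619 m
L = lambda / 2 = 0.1241619 / 2 = 0.06208 m

0.06208 m


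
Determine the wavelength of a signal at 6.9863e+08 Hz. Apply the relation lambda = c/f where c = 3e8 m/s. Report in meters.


lambda = c / f = 3.0000e+08 / 6.9863e+08 = 0.4294 m

0.4294 m


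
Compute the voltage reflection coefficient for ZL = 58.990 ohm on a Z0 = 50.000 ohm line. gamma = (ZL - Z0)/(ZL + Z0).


gamma = (58.990 - 50.000) / (58.990 + 50.000) = 0.08248

0.08248


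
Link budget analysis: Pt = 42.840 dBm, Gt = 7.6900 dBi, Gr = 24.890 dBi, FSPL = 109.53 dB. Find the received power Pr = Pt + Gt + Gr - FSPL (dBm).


Pr = 42.840 + 7.6900 + 24.890 - 109.53 = -34.11 dBm

-34.11 dBm


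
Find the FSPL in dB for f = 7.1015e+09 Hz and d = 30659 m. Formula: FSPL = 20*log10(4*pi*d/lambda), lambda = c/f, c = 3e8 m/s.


lambda = c / f = 3.0000e+08 / 7.1015e+09 = 0.04224460 m
FSPL = 20 * log10(4*pi*30659/0.04224460) = 139.2 dB

139.2 dB


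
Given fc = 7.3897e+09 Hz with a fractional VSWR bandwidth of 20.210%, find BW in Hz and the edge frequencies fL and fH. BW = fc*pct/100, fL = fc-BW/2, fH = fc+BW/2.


BW = 7.3897e+09 * 20.210/100 = 1.493458e+09 Hz
fL = 7.3897e+09 - 1.493458e+09/2 = 6.643e+09 Hz
fH = 7.3897e+09 + 1.493458e+09/2 = 8.136e+09 Hz

BW=1.493e+09 Hz, fL=6.643e+09 Hz, fH=8.136e+09 Hz


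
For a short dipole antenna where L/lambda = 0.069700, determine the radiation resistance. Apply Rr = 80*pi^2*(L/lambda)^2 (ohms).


Rr = 80 * pi^2 * (0.069700)^2 = 80 * 9.869604 * 4.858090e-03 = 3.836 ohm

3.836 ohm


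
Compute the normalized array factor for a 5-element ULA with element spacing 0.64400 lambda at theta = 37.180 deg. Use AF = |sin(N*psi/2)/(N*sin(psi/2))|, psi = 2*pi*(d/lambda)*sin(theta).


psi = 2*pi*0.64400*sin(37.180 deg) = 2.445307 rad
AF = |sin(5*2.445307/2) / (5*sin(2.445307/2))| = 0.03598

0.03598


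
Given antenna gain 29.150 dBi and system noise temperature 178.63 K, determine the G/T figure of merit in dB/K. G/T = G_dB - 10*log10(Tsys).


G/T = 29.150 - 10*log10(178.63) = 29.150 - 22.51954 = 6.630 dB/K

6.630 dB/K


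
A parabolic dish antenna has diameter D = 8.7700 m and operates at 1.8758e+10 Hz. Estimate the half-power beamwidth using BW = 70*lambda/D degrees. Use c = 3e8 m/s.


lambda = c / f = 3.0000e+08 / 1.8758e+10 = 0.01599318 m
BW = 70 * 0.01599318 / 8.7700 = 0.1277 deg

0.1277 deg


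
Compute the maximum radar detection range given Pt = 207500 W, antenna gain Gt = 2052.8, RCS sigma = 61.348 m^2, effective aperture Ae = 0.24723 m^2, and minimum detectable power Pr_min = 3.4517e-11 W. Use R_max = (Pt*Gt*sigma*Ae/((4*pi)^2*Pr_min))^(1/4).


R^4 = 207500*2052.8*61.348*0.24723 / ((4*pi)^2 * 3.4517e-11) = 1.185260e+18
R_max = 1.185260e+18^0.25 = 32995 m

32995 m


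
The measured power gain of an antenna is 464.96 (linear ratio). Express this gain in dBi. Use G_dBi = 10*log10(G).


G_dBi = 10 * log10(464.96) = 26.67 dBi

26.67 dBi


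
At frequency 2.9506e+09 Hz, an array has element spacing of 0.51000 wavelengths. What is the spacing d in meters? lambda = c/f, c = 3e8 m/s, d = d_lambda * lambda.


lambda = c / f = 3.0000e+08 / 2.9506e+09 = 0.1016742 m
d = 0.51000 * 0.1016742 = 0.05185 m

0.05185 m


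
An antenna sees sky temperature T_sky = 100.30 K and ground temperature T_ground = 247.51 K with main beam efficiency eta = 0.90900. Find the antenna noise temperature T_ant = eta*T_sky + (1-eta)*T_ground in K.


T_ant = 0.90900 * 100.30 + (1 - 0.90900) * 247.51 = 113.7 K

113.7 K


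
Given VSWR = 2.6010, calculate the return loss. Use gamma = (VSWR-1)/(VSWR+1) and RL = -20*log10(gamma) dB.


gamma = (2.6010 - 1) / (2.6010 + 1) = 0.4445987
RL = -20 * log10(0.4445987) = 7.041 dB

7.041 dB


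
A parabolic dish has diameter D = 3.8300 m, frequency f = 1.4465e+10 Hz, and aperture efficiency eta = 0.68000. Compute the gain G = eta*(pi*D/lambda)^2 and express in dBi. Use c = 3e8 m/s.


lambda = c / f = 3.0000e+08 / 1.4465e+10 = 0.02073972 m
G_linear = 0.68000 * (pi * 3.8300 / 0.02073972)^2 = 228876.1
G_dBi = 10 * log10(228876.1) = 53.60 dBi

53.60 dBi


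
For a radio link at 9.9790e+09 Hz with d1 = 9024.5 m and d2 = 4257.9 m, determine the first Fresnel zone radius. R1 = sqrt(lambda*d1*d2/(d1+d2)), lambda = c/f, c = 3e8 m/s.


lambda = c / f = 3.0000e+08 / 9.9790e+09 = 0.03006313 m
R1 = sqrt(0.03006313 * 9024.5 * 4257.9 / (9024.5 + 4257.9)) = 9.326 m

9.326 m


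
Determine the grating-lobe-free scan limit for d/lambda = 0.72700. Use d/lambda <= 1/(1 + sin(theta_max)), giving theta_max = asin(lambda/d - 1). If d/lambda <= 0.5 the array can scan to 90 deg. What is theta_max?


lambda/d - 1 = 1/0.72700 - 1 = 0.3755158
theta_max = asin(0.3755158) = 22.06 deg

22.06 deg


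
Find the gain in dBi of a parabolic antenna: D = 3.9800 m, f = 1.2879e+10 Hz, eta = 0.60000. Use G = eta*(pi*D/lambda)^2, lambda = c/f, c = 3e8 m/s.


lambda = c / f = 3.0000e+08 / 1.2879e+10 = 0.02329373 m
G_linear = 0.60000 * (pi * 3.9800 / 0.02329373)^2 = 172877.7
G_dBi = 10 * log10(172877.7) = 52.38 dBi

52.38 dBi


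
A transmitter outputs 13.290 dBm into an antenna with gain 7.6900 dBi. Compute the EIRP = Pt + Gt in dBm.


EIRP = Pt + Gt = 13.290 + 7.6900 = 20.98 dBm

20.98 dBm


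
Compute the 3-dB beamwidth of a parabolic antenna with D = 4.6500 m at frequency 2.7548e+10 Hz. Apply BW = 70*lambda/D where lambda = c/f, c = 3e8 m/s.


lambda = c / f = 3.0000e+08 / 2.7548e+10 = 0.01089008 m
BW = 70 * 0.01089008 / 4.6500 = 0.1639 deg

0.1639 deg


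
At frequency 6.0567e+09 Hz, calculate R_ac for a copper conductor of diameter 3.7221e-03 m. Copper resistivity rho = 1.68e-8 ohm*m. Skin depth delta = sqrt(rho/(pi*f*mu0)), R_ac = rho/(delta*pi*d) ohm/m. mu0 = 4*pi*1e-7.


delta = sqrt(1.68e-8 / (pi * 6.0567e+09 * 4*pi*1e-7)) = 8.382175e-07 m
R_ac = 1.68e-8 / (8.382175e-07 * pi * 3.7221e-03) = 1.714 ohm/m

1.714 ohm/m


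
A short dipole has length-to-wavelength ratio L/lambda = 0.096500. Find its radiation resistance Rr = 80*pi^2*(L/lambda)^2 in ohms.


Rr = 80 * pi^2 * (0.096500)^2 = 80 * 9.869604 * 9.312250e-03 = 7.353 ohm

7.353 ohm


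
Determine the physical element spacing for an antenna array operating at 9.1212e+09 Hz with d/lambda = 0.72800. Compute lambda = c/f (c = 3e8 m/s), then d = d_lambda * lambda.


lambda = c / f = 3.0000e+08 / 9.1212e+09 = 0.03289041 m
d = 0.72800 * 0.03289041 = 0.02394 m

0.02394 m


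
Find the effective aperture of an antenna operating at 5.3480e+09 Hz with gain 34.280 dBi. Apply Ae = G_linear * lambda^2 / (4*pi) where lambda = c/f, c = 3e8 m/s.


lambda = c / f = 3.0000e+08 / 5.3480e+09 = 0.05609574 m
G_linear = 10^(34.280/10) = 2679.168
Ae = G_linear * lambda^2 / (4*pi) = 2679.168 * 0.05609574^2 / (4*pi) = 0.6709 m^2

0.6709 m^2


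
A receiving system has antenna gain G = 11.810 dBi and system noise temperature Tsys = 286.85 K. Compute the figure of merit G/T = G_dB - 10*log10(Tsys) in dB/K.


G/T = 11.810 - 10*log10(286.85) = 11.810 - 24.57655 = -12.77 dB/K

-12.77 dB/K


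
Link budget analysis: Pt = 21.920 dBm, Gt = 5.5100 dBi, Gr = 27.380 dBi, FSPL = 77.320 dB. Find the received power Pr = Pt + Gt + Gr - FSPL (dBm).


Pr = 21.920 + 5.5100 + 27.380 - 77.320 = -22.51 dBm

-22.51 dBm


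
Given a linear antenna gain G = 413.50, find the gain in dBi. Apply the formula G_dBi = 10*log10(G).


G_dBi = 10 * log10(413.50) = 26.16 dBi

26.16 dBi


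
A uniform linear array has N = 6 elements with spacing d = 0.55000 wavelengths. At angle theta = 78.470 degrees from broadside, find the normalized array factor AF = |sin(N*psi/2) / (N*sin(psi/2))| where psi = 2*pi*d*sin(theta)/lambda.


psi = 2*pi*0.55000*sin(78.470 deg) = 3.386015 rad
AF = |sin(6*3.386015/2) / (6*sin(3.386015/2))| = 0.1124

0.1124


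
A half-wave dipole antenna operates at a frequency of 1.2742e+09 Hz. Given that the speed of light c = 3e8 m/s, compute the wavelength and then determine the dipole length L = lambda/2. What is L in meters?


lambda = c / f = 3.0000e+08 / 1.2742e+09 = 0.2354418 m
L = lambda / 2 = 0.2354418 / 2 = 0.1177 m

0.1177 m


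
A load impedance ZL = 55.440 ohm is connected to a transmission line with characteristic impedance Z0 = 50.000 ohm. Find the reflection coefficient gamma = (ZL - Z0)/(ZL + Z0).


gamma = (55.440 - 50.000) / (55.440 + 50.000) = 0.05159

0.05159


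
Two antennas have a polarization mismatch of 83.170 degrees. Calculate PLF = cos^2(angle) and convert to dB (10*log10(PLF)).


PLF_linear = cos^2(83.170 deg) = 0.01414289
PLF_dB = 10 * log10(0.01414289) = -18.49 dB

-18.49 dB


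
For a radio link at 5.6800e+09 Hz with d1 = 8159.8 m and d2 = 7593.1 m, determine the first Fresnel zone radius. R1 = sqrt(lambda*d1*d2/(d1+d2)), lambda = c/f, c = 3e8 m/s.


lambda = c / f = 3.0000e+08 / 5.6800e+09 = 0.05281690 m
R1 = sqrt(0.05281690 * 8159.8 * 7593.1 / (8159.8 + 7593.1)) = 14.41 m

14.41 m


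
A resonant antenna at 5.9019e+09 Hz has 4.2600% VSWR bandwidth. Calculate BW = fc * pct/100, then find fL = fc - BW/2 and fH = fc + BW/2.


BW = 5.9019e+09 * 4.2600/100 = 2.514209e+08 Hz
fL = 5.9019e+09 - 2.514209e+08/2 = 5.776e+09 Hz
fH = 5.9019e+09 + 2.514209e+08/2 = 6.028e+09 Hz

BW=2.514e+08 Hz, fL=5.776e+09 Hz, fH=6.028e+09 Hz


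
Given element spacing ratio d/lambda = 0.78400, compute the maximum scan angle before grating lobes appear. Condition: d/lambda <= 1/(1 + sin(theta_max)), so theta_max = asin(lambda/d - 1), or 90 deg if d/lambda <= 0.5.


lambda/d - 1 = 1/0.78400 - 1 = 0.2755102
theta_max = asin(0.2755102) = 15.99 deg

15.99 deg


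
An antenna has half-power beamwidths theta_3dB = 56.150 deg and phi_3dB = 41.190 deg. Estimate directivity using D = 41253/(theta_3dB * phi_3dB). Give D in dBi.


D_linear = 41253 / (56.150 * 41.190) = 17.83668
D_dBi = 10 * log10(17.83668) = 12.51 dBi

12.51 dBi


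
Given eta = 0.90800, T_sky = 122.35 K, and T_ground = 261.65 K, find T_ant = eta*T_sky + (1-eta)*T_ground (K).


T_ant = 0.90800 * 122.35 + (1 - 0.90800) * 261.65 = 135.2 K

135.2 K


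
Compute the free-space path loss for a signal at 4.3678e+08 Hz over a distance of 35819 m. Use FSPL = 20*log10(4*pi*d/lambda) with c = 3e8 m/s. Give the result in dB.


lambda = c / f = 3.0000e+08 / 4.3678e+08 = 0.6868446 m
FSPL = 20 * log10(4*pi*35819/0.6868446) = 116.3 dB

116.3 dB


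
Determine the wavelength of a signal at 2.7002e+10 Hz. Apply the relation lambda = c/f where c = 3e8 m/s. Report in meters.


lambda = c / f = 3.0000e+08 / 2.7002e+10 = 0.01111 m

0.01111 m


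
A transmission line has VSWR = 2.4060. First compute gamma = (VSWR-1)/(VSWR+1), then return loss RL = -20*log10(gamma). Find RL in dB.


gamma = (2.4060 - 1) / (2.4060 + 1) = 0.4128009
RL = -20 * log10(0.4128009) = 7.685 dB

7.685 dB


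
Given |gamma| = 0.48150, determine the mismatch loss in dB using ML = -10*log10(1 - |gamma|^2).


ML = -10 * log10(1 - 0.48150^2) = -10 * log10(0.76815775) = 1.145 dB

1.145 dB


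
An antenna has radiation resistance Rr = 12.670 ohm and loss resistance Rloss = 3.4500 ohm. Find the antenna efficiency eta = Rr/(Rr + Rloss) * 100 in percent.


eta = 12.670 / (12.670 + 3.4500) * 100 = 78.60%

78.60%


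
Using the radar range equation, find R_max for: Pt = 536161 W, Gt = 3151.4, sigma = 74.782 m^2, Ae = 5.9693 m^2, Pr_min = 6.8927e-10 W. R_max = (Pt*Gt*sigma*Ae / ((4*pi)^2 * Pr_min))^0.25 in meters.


R^4 = 536161*3151.4*74.782*5.9693 / ((4*pi)^2 * 6.8927e-10) = 6.929631e+18
R_max = 6.929631e+18^0.25 = 51307 m

51307 m


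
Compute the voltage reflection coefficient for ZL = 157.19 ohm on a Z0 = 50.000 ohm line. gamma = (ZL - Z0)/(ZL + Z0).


gamma = (157.19 - 50.000) / (157.19 + 50.000) = 0.5174

0.5174
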